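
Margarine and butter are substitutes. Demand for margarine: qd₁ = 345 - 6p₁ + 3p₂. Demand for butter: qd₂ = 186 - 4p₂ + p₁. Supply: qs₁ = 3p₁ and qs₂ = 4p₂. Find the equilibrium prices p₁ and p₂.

p₁ = 1106/23, p₂ = 673/23

Market 1: 345 - 6p₁ + 3p₂ = 3p₁ → 9p₁ - 3p₂ = 345.
Market 2: 8p₂ - p₁ = 186.
Eliminating p₂: 8×(1) + 3×(2) gives 69p₁ = 3318, so p₁ = 1106/23.
Back-substitute into (2): p₂ = (186 + 1×1106/23) / 8 = 673/23.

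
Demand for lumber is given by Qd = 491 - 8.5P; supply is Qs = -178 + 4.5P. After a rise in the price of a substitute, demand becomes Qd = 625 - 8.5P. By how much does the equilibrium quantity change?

ΔQ = 603/13

Original equilibrium: P* = 669/13, Q* = 1393/26.
New equilibrium: 625 - 8.5P = -178 + 4.5P, so 803 = 13P and P' = 803/13; Q' = 625 − 8.5(803/13) = 2599/26.
Change in quantity: 2599/26 − 1393/26 = 603/13.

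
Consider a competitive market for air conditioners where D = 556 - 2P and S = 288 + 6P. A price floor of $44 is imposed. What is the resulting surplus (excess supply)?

Surplus = 84

Equilibrium price would be P* = 33.5, so the floor at 44 binds.
At P = 44: D = 468, S = 552.
Surplus = 552 − 468 = 84.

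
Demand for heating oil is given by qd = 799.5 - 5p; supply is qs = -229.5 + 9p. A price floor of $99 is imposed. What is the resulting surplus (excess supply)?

Surplus = 357

Equilibrium price would be p* = 73.5, so the floor at 99 binds.
At p = 99: qd = 304.5, qs = 661.5.
Surplus = 661.5 − 304.5 = 357.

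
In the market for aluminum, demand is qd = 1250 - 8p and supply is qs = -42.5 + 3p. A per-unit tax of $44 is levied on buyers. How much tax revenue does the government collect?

Pre-tax equilibrium: p* = 117.5, q* = 310.
Tax on buyers shifts demand to qd = 1250 − 8(p + 44) = 898 - 8p.
898 - 8p = -42.5 + 3p gives seller price ps = 85.5; buyers pay pb = 85.5 + 44 = 129.5.
New quantity: q = 1250 − 8(129.5) = 214.
Revenue = 44 × 214 = 9416.

Tax revenue = 9416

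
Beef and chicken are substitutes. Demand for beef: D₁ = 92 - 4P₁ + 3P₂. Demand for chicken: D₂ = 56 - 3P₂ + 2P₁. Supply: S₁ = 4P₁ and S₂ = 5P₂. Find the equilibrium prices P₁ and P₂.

P₁ = 452/29, P₂ = 316/29

Market 1: 92 - 4P₁ + 3P₂ = 4P₁ → 8P₁ - 3P₂ = 92.
Market 2: 8P₂ - 2P₁ = 56.
Eliminating P₂: 8×(1) + 3×(2) gives 58P₁ = 904, so P₁ = 452/29.
Back-substitute into (2): P₂ = (56 + 2×452/29) / 8 = 316/29.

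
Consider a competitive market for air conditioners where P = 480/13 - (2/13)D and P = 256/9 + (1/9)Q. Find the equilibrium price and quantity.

P* = 32, Q* = 32

Set the two price expressions equal: 480/13 - (2/13)Q = 256/9 + (1/9)Q.
992/117 = (31/117)Q, so Q* = 32.
P* = 480/13 − (2/13)(32) = 32.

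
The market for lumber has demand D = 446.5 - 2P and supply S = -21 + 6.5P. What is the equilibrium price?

Set D = S: 446.5 - 2P = -21 + 6.5P.
467.5 = 8.5P, so P* = 55.
Q* = 446.5 − 2(55) = 336.5.

P* = 55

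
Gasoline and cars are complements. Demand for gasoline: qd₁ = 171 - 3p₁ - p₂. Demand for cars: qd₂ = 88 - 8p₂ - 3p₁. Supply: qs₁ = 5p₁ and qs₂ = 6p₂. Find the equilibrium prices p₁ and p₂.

p₁ = 2306/109, p₂ = 191/109

Market 1: 171 - 3p₁ - p₂ = 5p₁ → 8p₁ + p₂ = 171.
Market 2: 14p₂ + 3p₁ = 88.
Eliminating p₂: 14×(1) − 1×(2) gives 109p₁ = 2306, so p₁ = 2306/109.
Back-substitute into (2): p₂ = (88 − 3×2306/109) / 14 = 191/109.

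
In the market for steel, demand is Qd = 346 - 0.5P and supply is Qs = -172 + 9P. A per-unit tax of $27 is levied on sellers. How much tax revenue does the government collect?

Tax revenue = 156951/19

Pre-tax equilibrium: P* = 1036/19, Q* = 6056/19.
Tax on sellers shifts supply to Qs = -172 + 9(P − 27) = -415 + 9P.
346 - 0.5P = -415 + 9P gives buyer price Pb = 1522/19; sellers receive Ps = 1522/19 − 27 = 1009/19.
New quantity: Q = 346 − 0.5(1522/19) = 5813/19.
Revenue = 27 × 5813/19 = 156951/19.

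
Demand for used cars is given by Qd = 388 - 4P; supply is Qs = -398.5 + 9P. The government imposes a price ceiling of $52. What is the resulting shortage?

Shortage = 110.5

Equilibrium price would be P* = 60.5, so the ceiling at 52 binds.
At P = 52: Qd = 388 − 4(52) = 180, Qs = -398.5 + 9(52) = 69.5.
Shortage = 180 − 69.5 = 110.5.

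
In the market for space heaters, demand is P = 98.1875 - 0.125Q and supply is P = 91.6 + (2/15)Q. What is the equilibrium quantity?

Q* = 25.5

Set the two price expressions equal: 98.1875 - 0.125Q = 91.6 + (2/15)Q.
6.5875 = (31/120)Q, so Q* = 25.5.
P* = 98.1875 − (0.125)(25.5) = 95.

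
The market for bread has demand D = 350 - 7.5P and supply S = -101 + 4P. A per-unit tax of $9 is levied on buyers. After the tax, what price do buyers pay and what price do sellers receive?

Pre-tax equilibrium: P* = 902/23, Q* = 1285/23.
Tax on buyers shifts demand to D = 350 − 7.5(P + 9) = 282.5 - 7.5P.
282.5 - 7.5P = -101 + 4P gives seller price Ps = 767/23; buyers pay Pb = 767/23 + 9 = 974/23.
New quantity: Q = 350 − 7.5(974/23) = 745/23.

Buyers pay 974/23, sellers receive 767/23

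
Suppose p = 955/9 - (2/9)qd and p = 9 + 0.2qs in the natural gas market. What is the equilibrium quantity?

q* = 230

Set the two price expressions equal: 955/9 - (2/9)q = 9 + 0.2q.
874/9 = (19/45)q, so q* = 230.
p* = 955/9 − (2/9)(230) = 55.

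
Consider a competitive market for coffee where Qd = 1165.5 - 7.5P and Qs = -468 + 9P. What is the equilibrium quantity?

Set Qd = Qs: 1165.5 - 7.5P = -468 + 9P.
1633.5 = 16.5P, so P* = 99.
Q* = 1165.5 − 7.5(99) = 423.

Q* = 423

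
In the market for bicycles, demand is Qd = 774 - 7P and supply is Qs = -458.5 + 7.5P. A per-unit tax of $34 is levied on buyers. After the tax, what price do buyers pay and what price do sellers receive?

Buyers pay 2975/29, sellers receive 1989/29

Pre-tax equilibrium: P* = 85, Q* = 179.
Tax on buyers shifts demand to Qd = 774 − 7(P + 34) = 536 - 7P.
536 - 7P = -458.5 + 7.5P gives seller price Ps = 1989/29; buyers pay Pb = 1989/29 + 34 = 2975/29.
New quantity: Q = 774 − 7(2975/29) = 1621/29.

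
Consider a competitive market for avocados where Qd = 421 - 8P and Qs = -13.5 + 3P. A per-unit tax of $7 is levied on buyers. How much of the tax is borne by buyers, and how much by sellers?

Buyers bear 21/11, sellers bear 56/11

Pre-tax equilibrium: P* = 39.5, Q* = 105.
Tax on buyers shifts demand to Qd = 421 − 8(P + 7) = 365 - 8P.
365 - 8P = -13.5 + 3P gives seller price Ps = 757/22; buyers pay Pb = 757/22 + 7 = 911/22.
New quantity: Q = 421 − 8(911/22) = 987/11.
Buyer burden = 911/22 − 39.5 = 21/11; seller burden = 39.5 − 757/22 = 56/11.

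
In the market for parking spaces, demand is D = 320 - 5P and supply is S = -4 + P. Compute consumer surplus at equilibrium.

Consumer surplus = 250

Equilibrium: 320 - 5P = -4 + P gives P* = 54, Q* = 50.
Demand choke price (D = 0): P = 64.
CS = ½(64 − 54)(50) = 250.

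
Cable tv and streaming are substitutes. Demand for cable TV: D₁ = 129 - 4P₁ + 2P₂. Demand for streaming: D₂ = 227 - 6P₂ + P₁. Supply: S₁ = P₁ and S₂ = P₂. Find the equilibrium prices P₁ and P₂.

Market 1: 129 - 4P₁ + 2P₂ = P₁ → 5P₁ - 2P₂ = 129.
Market 2: 7P₂ - P₁ = 227.
Eliminating P₂: 7×(1) + 2×(2) gives 33P₁ = 1357, so P₁ = 1357/33.
Back-substitute into (2): P₂ = (227 + 1×1357/33) / 7 = 1264/33.

P₁ = 1357/33, P₂ = 1264/33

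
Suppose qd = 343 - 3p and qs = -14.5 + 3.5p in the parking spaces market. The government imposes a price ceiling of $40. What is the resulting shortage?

Shortage = 97.5

Equilibrium price would be p* = 55, so the ceiling at 40 binds.
At p = 40: qd = 343 − 3(40) = 223, qs = -14.5 + 3.5(40) = 125.5.
Shortage = 223 − 125.5 = 97.5.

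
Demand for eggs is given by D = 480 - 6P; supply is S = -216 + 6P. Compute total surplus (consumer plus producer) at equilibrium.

Total surplus = 2904

Equilibrium: 480 - 6P = -216 + 6P gives P* = 58, Q* = 132.
Demand choke price: P = 80; supply starts at P = 36.
CS = ½(80 − 58)(132) = 1452; PS = ½(58 − 36)(132) = 1452.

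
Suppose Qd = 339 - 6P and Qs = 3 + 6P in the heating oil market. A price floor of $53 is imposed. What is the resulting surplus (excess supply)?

Equilibrium price would be P* = 28, so the floor at 53 binds.
At P = 53: Qd = 21, Qs = 321.
Surplus = 321 − 21 = 300.

Surplus = 300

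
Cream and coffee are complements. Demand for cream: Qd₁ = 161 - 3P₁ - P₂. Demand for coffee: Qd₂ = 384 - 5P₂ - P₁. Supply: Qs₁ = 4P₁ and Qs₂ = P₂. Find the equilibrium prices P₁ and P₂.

P₁ = 582/41, P₂ = 2527/41

Market 1: 161 - 3P₁ - P₂ = 4P₁ → 7P₁ + P₂ = 161.
Market 2: 6P₂ + P₁ = 384.
Eliminating P₂: 6×(1) − 1×(2) gives 41P₁ = 582, so P₁ = 582/41.
Back-substitute into (2): P₂ = (384 − 1×582/41) / 6 = 2527/41.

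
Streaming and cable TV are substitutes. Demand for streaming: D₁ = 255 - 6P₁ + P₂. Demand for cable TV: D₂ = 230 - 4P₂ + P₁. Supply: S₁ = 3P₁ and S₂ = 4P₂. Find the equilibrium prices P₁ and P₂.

Market 1: 255 - 6P₁ + P₂ = 3P₁ → 9P₁ - P₂ = 255.
Market 2: 8P₂ - P₁ = 230.
Eliminating P₂: 8×(1) + 1×(2) gives 71P₁ = 2270, so P₁ = 2270/71.
Back-substitute into (2): P₂ = (230 + 1×2270/71) / 8 = 2325/71.

P₁ = 2270/71, P₂ = 2325/71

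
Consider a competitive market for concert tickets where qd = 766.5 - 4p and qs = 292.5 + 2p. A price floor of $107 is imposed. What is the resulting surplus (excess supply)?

Surplus = 168

Equilibrium price would be p* = 79, so the floor at 107 binds.
At p = 107: qd = 338.5, qs = 506.5.
Surplus = 506.5 − 338.5 = 168.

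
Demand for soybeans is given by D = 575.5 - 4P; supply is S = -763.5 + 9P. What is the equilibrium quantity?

Set D = S: 575.5 - 4P = -763.5 + 9P.
1339 = 13P, so P* = 103.
Q* = 575.5 − 4(103) = 163.5.

Q* = 163.5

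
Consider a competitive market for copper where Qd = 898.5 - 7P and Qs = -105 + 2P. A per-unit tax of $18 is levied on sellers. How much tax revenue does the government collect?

Pre-tax equilibrium: P* = 111.5, Q* = 118.
Tax on sellers shifts supply to Qs = -105 + 2(P − 18) = -141 + 2P.
898.5 - 7P = -141 + 2P gives buyer price Pb = 115.5; sellers receive Ps = 115.5 − 18 = 97.5.
New quantity: Q = 898.5 − 7(115.5) = 90.
Revenue = 18 × 90 = 1620.

Tax revenue = 1620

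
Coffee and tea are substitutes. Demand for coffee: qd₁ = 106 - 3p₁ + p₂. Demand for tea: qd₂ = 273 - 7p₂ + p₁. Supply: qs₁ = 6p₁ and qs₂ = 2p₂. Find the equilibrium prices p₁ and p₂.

p₁ = 15.3375, p₂ = 32.0375

Market 1: 106 - 3p₁ + p₂ = 6p₁ → 9p₁ - p₂ = 106.
Market 2: 9p₂ - p₁ = 273.
Eliminating p₂: 9×(1) + 1×(2) gives 80p₁ = 1227, so p₁ = 15.3375.
Back-substitute into (2): p₂ = (273 + 1×15.3375) / 9 = 32.0375.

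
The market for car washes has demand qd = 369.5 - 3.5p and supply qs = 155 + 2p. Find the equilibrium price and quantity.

Set qd = qs: 369.5 - 3.5p = 155 + 2p.
214.5 = 5.5p, so p* = 39.
q* = 369.5 − 3.5(39) = 233.

p* = 39, q* = 233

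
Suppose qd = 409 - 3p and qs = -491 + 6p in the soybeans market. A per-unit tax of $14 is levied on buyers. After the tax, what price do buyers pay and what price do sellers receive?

Buyers pay 328/3, sellers receive 286/3

Pre-tax equilibrium: p* = 100, q* = 109.
Tax on buyers shifts demand to qd = 409 − 3(p + 14) = 367 - 3p.
367 - 3p = -491 + 6p gives seller price ps = 286/3; buyers pay pb = 286/3 + 14 = 328/3.
New quantity: q = 409 − 3(328/3) = 81.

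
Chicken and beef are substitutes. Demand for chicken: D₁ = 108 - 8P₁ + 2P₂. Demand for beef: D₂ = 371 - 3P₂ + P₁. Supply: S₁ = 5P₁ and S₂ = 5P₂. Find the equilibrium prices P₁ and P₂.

Market 1: 108 - 8P₁ + 2P₂ = 5P₁ → 13P₁ - 2P₂ = 108.
Market 2: 8P₂ - P₁ = 371.
Eliminating P₂: 8×(1) + 2×(2) gives 102P₁ = 1606, so P₁ = 803/51.
Back-substitute into (2): P₂ = (371 + 1×803/51) / 8 = 4931/102.

P₁ = 803/51, P₂ = 4931/102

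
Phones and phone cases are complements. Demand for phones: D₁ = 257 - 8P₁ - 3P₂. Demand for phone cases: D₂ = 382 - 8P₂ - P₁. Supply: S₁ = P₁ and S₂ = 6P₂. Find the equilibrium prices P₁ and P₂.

Market 1: 257 - 8P₁ - 3P₂ = P₁ → 9P₁ + 3P₂ = 257.
Market 2: 14P₂ + P₁ = 382.
Eliminating P₂: 14×(1) − 3×(2) gives 123P₁ = 2452, so P₁ = 2452/123.
Back-substitute into (2): P₂ = (382 − 1×2452/123) / 14 = 3181/123.

P₁ = 2452/123, P₂ = 3181/123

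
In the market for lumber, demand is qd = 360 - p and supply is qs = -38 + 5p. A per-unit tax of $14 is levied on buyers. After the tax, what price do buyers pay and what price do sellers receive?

Buyers pay $78, sellers receive $64

Pre-tax equilibrium: p* = 199/3, q* = 881/3.
Tax on buyers shifts demand to qd = 360 − 1(p + 14) = 346 - p.
346 - p = -38 + 5p gives seller price ps = 64; buyers pay pb = 64 + 14 = 78.
New quantity: q = 360 − 1(78) = 282.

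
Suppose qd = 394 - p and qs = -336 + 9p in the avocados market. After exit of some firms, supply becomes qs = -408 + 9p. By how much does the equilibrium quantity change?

Original equilibrium: p* = 73, q* = 321.
New equilibrium: 394 - p = -408 + 9p, so 802 = 10p and p' = 80.2; q' = 394 − 1(80.2) = 313.8.
Change in quantity: 313.8 − 321 = -7.2.

Δq = -7.2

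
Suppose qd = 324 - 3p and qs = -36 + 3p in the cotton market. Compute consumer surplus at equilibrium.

Consumer surplus = 3456

Equilibrium: 324 - 3p = -36 + 3p gives p* = 60, q* = 144.
Demand choke price (qd = 0): p = 108.
CS = ½(108 − 60)(144) = 3456.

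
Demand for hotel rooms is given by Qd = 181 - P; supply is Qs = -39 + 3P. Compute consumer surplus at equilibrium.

Consumer surplus = 7938

Equilibrium: 181 - P = -39 + 3P gives P* = 55, Q* = 126.
Demand choke price (Qd = 0): P = 181.
CS = ½(181 − 55)(126) = 7938.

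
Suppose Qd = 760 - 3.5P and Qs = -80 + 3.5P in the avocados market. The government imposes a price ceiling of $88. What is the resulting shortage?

Shortage = 224

Equilibrium price would be P* = 120, so the ceiling at 88 binds.
At P = 88: Qd = 760 − 3.5(88) = 452, Qs = -80 + 3.5(88) = 228.
Shortage = 452 − 228 = 224.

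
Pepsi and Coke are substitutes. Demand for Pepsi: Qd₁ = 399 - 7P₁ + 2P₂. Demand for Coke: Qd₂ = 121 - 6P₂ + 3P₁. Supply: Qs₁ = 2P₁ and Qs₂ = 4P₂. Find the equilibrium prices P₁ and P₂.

P₁ = 1058/21, P₂ = 381/14

Market 1: 399 - 7P₁ + 2P₂ = 2P₁ → 9P₁ - 2P₂ = 399.
Market 2: 10P₂ - 3P₁ = 121.
Eliminating P₂: 10×(1) + 2×(2) gives 84P₁ = 4232, so P₁ = 1058/21.
Back-substitute into (2): P₂ = (121 + 3×1058/21) / 10 = 381/14.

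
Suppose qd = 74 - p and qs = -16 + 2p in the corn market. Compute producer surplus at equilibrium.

Producer surplus = 484

Equilibrium: 74 - p = -16 + 2p gives p* = 30, q* = 44.
Supply starts at p = 8 (where qs = 0).
PS = ½(30 − 8)(44) = 484.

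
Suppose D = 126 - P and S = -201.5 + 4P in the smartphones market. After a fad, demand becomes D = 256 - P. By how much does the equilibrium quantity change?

ΔQ = 104

Original equilibrium: P* = 65.5, Q* = 60.5.
New equilibrium: 256 - P = -201.5 + 4P, so 457.5 = 5P and P' = 91.5; Q' = 256 − 1(91.5) = 164.5.
Change in quantity: 164.5 − 60.5 = 104.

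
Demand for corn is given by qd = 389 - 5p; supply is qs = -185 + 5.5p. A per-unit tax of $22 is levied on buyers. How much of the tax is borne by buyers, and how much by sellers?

Pre-tax equilibrium: p* = 164/3, q* = 347/3.
Tax on buyers shifts demand to qd = 389 − 5(p + 22) = 279 - 5p.
279 - 5p = -185 + 5.5p gives seller price ps = 928/21; buyers pay pb = 928/21 + 22 = 1390/21.
New quantity: q = 389 − 5(1390/21) = 1219/21.
Buyer burden = 1390/21 − 164/3 = 242/21; seller burden = 164/3 − 928/21 = 220/21.

Buyers bear 242/21, sellers bear 220/21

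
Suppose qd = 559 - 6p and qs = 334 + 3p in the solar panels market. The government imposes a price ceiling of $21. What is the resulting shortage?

Shortage = 36

Equilibrium price would be p* = 25, so the ceiling at 21 binds.
At p = 21: qd = 559 − 6(21) = 433, qs = 334 + 3(21) = 397.
Shortage = 433 − 397 = 36.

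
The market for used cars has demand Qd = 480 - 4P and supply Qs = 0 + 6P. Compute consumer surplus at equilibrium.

Equilibrium: 480 - 4P = 0 + 6P gives P* = 48, Q* = 288.
Demand choke price (Qd = 0): P = 120.
CS = ½(120 − 48)(288) = 10368.

Consumer surplus = 10368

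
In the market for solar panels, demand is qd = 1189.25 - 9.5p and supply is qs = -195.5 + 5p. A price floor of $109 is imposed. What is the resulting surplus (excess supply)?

Equilibrium price would be p* = 95.5, so the floor at 109 binds.
At p = 109: qd = 153.75, qs = 349.5.
Surplus = 349.5 − 153.75 = 195.75.

Surplus = 195.75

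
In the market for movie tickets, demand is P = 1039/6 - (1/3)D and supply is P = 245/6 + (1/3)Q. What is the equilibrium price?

P* = 107

Set the two price expressions equal: 1039/6 - (1/3)Q = 245/6 + (1/3)Q.
397/3 = (2/3)Q, so Q* = 198.5.
P* = 1039/6 − (1/3)(198.5) = 107.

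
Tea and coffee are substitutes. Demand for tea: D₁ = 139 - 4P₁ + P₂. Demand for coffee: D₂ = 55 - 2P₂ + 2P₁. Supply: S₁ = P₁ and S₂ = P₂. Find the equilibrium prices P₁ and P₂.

Market 1: 139 - 4P₁ + P₂ = P₁ → 5P₁ - P₂ = 139.
Market 2: 3P₂ - 2P₁ = 55.
Eliminating P₂: 3×(1) + 1×(2) gives 13P₁ = 472, so P₁ = 472/13.
Back-substitute into (2): P₂ = (55 + 2×472/13) / 3 = 553/13.

P₁ = 472/13, P₂ = 553/13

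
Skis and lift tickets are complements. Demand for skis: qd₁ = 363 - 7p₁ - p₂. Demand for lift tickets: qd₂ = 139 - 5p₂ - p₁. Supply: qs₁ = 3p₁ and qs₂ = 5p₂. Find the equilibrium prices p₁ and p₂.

p₁ = 3491/99, p₂ = 1027/99

Market 1: 363 - 7p₁ - p₂ = 3p₁ → 10p₁ + p₂ = 363.
Market 2: 10p₂ + p₁ = 139.
Eliminating p₂: 10×(1) − 1×(2) gives 99p₁ = 3491, so p₁ = 3491/99.
Back-substitute into (2): p₂ = (139 − 1×3491/99) / 10 = 1027/99.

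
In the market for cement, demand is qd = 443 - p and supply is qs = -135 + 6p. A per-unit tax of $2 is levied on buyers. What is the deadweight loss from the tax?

Deadweight loss = 12/7

Pre-tax equilibrium: p* = 578/7, q* = 2523/7.
Tax on buyers shifts demand to qd = 443 − 1(p + 2) = 441 - p.
441 - p = -135 + 6p gives seller price ps = 576/7; buyers pay pb = 576/7 + 2 = 590/7.
New quantity: q = 443 − 1(590/7) = 2511/7.
DWL = ½ × 2 × (2523/7 − 2511/7) = 12/7.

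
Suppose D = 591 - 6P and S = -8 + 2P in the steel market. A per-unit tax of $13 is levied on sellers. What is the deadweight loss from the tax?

Pre-tax equilibrium: P* = 74.875, Q* = 141.75.
Tax on sellers shifts supply to S = -8 + 2(P − 13) = -34 + 2P.
591 - 6P = -34 + 2P gives buyer price Pb = 78.125; sellers receive Ps = 78.125 − 13 = 65.125.
New quantity: Q = 591 − 6(78.125) = 122.25.
DWL = ½ × 13 × (141.75 − 122.25) = 126.75.

Deadweight loss = 126.75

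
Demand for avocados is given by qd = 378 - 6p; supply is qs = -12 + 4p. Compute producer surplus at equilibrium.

Equilibrium: 378 - 6p = -12 + 4p gives p* = 39, q* = 144.
Supply starts at p = 3 (where qs = 0).
PS = ½(39 − 3)(144) = 2592.

Producer surplus = 2592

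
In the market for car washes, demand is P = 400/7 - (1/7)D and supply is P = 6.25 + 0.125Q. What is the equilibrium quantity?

Set the two price expressions equal: 400/7 - (1/7)Q = 6.25 + 0.125Q.
1425/28 = (15/56)Q, so Q* = 190.
P* = 400/7 − (1/7)(190) = 30.

Q* = 190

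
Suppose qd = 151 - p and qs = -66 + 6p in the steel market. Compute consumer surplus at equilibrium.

Equilibrium: 151 - p = -66 + 6p gives p* = 31, q* = 120.
Demand choke price (qd = 0): p = 151.
CS = ½(151 − 31)(120) = 7200.

Consumer surplus = 7200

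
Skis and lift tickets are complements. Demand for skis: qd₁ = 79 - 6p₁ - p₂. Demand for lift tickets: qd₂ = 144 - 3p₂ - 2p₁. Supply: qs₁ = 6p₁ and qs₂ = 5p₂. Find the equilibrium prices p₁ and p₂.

Market 1: 79 - 6p₁ - p₂ = 6p₁ → 12p₁ + p₂ = 79.
Market 2: 8p₂ + 2p₁ = 144.
Eliminating p₂: 8×(1) − 1×(2) gives 94p₁ = 488, so p₁ = 244/47.
Back-substitute into (2): p₂ = (144 − 2×244/47) / 8 = 785/47.

p₁ = 244/47, p₂ = 785/47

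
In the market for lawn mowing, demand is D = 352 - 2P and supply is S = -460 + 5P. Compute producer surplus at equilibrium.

Equilibrium: 352 - 2P = -460 + 5P gives P* = 116, Q* = 120.
Supply starts at P = 92 (where S = 0).
PS = ½(116 − 92)(120) = 1440.

Producer surplus = 1440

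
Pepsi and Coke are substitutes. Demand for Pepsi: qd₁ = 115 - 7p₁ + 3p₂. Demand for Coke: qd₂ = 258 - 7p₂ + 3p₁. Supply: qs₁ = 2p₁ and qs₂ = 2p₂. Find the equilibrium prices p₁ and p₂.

Market 1: 115 - 7p₁ + 3p₂ = 2p₁ → 9p₁ - 3p₂ = 115.
Market 2: 9p₂ - 3p₁ = 258.
Eliminating p₂: 9×(1) + 3×(2) gives 72p₁ = 1809, so p₁ = 25.125.
Back-substitute into (2): p₂ = (258 + 3×25.125) / 9 = 889/24.

p₁ = 25.125, p₂ = 889/24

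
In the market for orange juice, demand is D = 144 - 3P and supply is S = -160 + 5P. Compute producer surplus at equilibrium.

Producer surplus = 90

Equilibrium: 144 - 3P = -160 + 5P gives P* = 38, Q* = 30.
Supply starts at P = 32 (where S = 0).
PS = ½(38 − 32)(30) = 90.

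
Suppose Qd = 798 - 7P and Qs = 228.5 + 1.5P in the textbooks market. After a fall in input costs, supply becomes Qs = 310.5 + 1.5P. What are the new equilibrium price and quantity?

P' = 975/17, Q' = 6741/17

Original equilibrium: P* = 67, Q* = 329.
New equilibrium: 798 - 7P = 310.5 + 1.5P, so 487.5 = 8.5P and P' = 975/17; Q' = 798 − 7(975/17) = 6741/17.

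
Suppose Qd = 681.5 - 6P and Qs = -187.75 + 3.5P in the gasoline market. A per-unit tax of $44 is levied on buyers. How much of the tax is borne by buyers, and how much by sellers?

Pre-tax equilibrium: P* = 91.5, Q* = 132.5.
Tax on buyers shifts demand to Qd = 681.5 − 6(P + 44) = 417.5 - 6P.
417.5 - 6P = -187.75 + 3.5P gives seller price Ps = 2421/38; buyers pay Pb = 2421/38 + 44 = 4093/38.
New quantity: Q = 681.5 − 6(4093/38) = 1339/38.
Buyer burden = 4093/38 − 91.5 = 308/19; seller burden = 91.5 − 2421/38 = 528/19.

Buyers bear 308/19, sellers bear 528/19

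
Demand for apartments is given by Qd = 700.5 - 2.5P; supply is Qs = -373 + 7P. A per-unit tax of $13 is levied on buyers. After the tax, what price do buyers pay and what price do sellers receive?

Pre-tax equilibrium: P* = 113, Q* = 418.
Tax on buyers shifts demand to Qd = 700.5 − 2.5(P + 13) = 668 - 2.5P.
668 - 2.5P = -373 + 7P gives seller price Ps = 2082/19; buyers pay Pb = 2082/19 + 13 = 2329/19.
New quantity: Q = 700.5 − 2.5(2329/19) = 7487/19.

Buyers pay 2329/19, sellers receive 2082/19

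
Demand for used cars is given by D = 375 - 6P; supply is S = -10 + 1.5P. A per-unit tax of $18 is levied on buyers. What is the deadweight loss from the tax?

Deadweight loss = 194.4

Pre-tax equilibrium: P* = 154/3, Q* = 67.
Tax on buyers shifts demand to D = 375 − 6(P + 18) = 267 - 6P.
267 - 6P = -10 + 1.5P gives seller price Ps = 554/15; buyers pay Pb = 554/15 + 18 = 824/15.
New quantity: Q = 375 − 6(824/15) = 45.4.
DWL = ½ × 18 × (67 − 45.4) = 194.4.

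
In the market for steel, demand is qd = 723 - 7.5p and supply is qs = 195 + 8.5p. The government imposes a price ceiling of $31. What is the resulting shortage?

Equilibrium price would be p* = 33, so the ceiling at 31 binds.
At p = 31: qd = 723 − 7.5(31) = 490.5, qs = 195 + 8.5(31) = 458.5.
Shortage = 490.5 − 458.5 = 32.

Shortage = 32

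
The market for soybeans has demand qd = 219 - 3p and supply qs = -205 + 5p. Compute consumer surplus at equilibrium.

Equilibrium: 219 - 3p = -205 + 5p gives p* = 53, q* = 60.
Demand choke price (qd = 0): p = 73.
CS = ½(73 − 53)(60) = 600.

Consumer surplus = 600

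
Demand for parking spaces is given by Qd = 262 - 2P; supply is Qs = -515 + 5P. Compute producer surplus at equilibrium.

Producer surplus = 160

Equilibrium: 262 - 2P = -515 + 5P gives P* = 111, Q* = 40.
Supply starts at P = 103 (where Qs = 0).
PS = ½(111 − 103)(40) = 160.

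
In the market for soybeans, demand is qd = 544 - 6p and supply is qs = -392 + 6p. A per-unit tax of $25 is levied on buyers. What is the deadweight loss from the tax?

Pre-tax equilibrium: p* = 78, q* = 76.
Tax on buyers shifts demand to qd = 544 − 6(p + 25) = 394 - 6p.
394 - 6p = -392 + 6p gives seller price ps = 65.5; buyers pay pb = 65.5 + 25 = 90.5.
New quantity: q = 544 − 6(90.5) = 1.
DWL = ½ × 25 × (76 − 1) = 937.5.

Deadweight loss = 937.5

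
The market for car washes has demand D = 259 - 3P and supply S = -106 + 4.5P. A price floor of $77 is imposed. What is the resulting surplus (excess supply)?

Equilibrium price would be P* = 146/3, so the floor at 77 binds.
At P = 77: D = 28, S = 240.5.
Surplus = 240.5 − 28 = 212.5.

Surplus = 212.5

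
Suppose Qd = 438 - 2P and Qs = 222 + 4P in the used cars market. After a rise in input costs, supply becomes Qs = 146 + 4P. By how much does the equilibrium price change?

Original equilibrium: P* = 36, Q* = 366.
New equilibrium: 438 - 2P = 146 + 4P, so 292 = 6P and P' = 146/3; Q' = 438 − 2(146/3) = 1022/3.
Change in price: 146/3 − 36 = 38/3.

ΔP = 38/3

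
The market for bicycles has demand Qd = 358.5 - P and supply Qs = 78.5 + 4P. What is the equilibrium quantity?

Set Qd = Qs: 358.5 - P = 78.5 + 4P.
280 = 5P, so P* = 56.
Q* = 358.5 − 1(56) = 302.5.

Q* = 302.5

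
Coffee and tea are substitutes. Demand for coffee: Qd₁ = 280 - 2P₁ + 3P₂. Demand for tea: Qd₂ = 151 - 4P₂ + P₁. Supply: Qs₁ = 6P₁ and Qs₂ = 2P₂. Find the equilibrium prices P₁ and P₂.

Market 1: 280 - 2P₁ + 3P₂ = 6P₁ → 8P₁ - 3P₂ = 280.
Market 2: 6P₂ - P₁ = 151.
Eliminating P₂: 6×(1) + 3×(2) gives 45P₁ = 2133, so P₁ = 47.4.
Back-substitute into (2): P₂ = (151 + 1×47.4) / 6 = 496/15.

P₁ = 47.4, P₂ = 496/15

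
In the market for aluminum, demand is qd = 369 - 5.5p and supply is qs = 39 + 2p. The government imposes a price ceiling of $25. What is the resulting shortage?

Shortage = 142.5

Equilibrium price would be p* = 44, so the ceiling at 25 binds.
At p = 25: qd = 369 − 5.5(25) = 231.5, qs = 39 + 2(25) = 89.
Shortage = 231.5 − 89 = 142.5.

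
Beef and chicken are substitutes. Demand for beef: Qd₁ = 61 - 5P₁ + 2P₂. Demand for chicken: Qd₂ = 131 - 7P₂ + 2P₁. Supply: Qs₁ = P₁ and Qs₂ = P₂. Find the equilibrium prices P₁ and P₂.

P₁ = 375/22, P₂ = 227/11

Market 1: 61 - 5P₁ + 2P₂ = P₁ → 6P₁ - 2P₂ = 61.
Market 2: 8P₂ - 2P₁ = 131.
Eliminating P₂: 8×(1) + 2×(2) gives 44P₁ = 750, so P₁ = 375/22.
Back-substitute into (2): P₂ = (131 + 2×375/22) / 8 = 227/11.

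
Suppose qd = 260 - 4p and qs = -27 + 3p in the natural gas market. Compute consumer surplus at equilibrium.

Equilibrium: 260 - 4p = -27 + 3p gives p* = 41, q* = 96.
Demand choke price (qd = 0): p = 65.
CS = ½(65 − 41)(96) = 1152.

Consumer surplus = 1152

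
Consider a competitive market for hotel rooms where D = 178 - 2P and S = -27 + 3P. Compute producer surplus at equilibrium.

Producer surplus = 1536

Equilibrium: 178 - 2P = -27 + 3P gives P* = 41, Q* = 96.
Supply starts at P = 9 (where S = 0).
PS = ½(41 − 9)(96) = 1536.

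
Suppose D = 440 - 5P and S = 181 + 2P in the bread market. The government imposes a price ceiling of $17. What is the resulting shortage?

Equilibrium price would be P* = 37, so the ceiling at 17 binds.
At P = 17: D = 440 − 5(17) = 355, S = 181 + 2(17) = 215.
Shortage = 355 − 215 = 140.

Shortage = 140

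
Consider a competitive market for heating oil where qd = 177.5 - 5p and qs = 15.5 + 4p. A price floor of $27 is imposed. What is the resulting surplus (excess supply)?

Equilibrium price would be p* = 18, so the floor at 27 binds.
At p = 27: qd = 42.5, qs = 123.5.
Surplus = 123.5 − 42.5 = 81.

Surplus = 81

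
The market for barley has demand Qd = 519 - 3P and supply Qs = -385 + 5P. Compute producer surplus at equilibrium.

Producer surplus = 3240

Equilibrium: 519 - 3P = -385 + 5P gives P* = 113, Q* = 180.
Supply starts at P = 77 (where Qs = 0).
PS = ½(113 − 77)(180) = 3240.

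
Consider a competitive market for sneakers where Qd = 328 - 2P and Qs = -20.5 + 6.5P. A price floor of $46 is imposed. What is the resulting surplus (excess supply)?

Equilibrium price would be P* = 41, so the floor at 46 binds.
At P = 46: Qd = 236, Qs = 278.5.
Surplus = 278.5 − 236 = 42.5.

Surplus = 42.5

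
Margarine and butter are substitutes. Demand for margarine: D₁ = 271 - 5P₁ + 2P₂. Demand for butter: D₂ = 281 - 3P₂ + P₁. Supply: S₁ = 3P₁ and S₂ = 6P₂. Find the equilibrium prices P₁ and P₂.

P₁ = 3001/70, P₂ = 2519/70

Market 1: 271 - 5P₁ + 2P₂ = 3P₁ → 8P₁ - 2P₂ = 271.
Market 2: 9P₂ - P₁ = 281.
Eliminating P₂: 9×(1) + 2×(2) gives 70P₁ = 3001, so P₁ = 3001/70.
Back-substitute into (2): P₂ = (281 + 1×3001/70) / 9 = 2519/70.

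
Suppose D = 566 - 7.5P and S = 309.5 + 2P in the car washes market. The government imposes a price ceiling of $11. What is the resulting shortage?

Equilibrium price would be P* = 27, so the ceiling at 11 binds.
At P = 11: D = 566 − 7.5(11) = 483.5, S = 309.5 + 2(11) = 331.5.
Shortage = 483.5 − 331.5 = 152.

Shortage = 152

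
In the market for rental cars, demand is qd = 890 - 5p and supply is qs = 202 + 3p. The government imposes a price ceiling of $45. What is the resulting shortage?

Equilibrium price would be p* = 86, so the ceiling at 45 binds.
At p = 45: qd = 890 − 5(45) = 665, qs = 202 + 3(45) = 337.
Shortage = 665 − 337 = 328.

Shortage = 328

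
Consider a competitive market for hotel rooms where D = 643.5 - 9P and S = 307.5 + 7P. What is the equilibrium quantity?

Set D = S: 643.5 - 9P = 307.5 + 7P.
336 = 16P, so P* = 21.
Q* = 643.5 − 9(21) = 454.5.

Q* = 454.5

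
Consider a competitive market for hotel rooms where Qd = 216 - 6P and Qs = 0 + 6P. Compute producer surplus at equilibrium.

Equilibrium: 216 - 6P = 0 + 6P gives P* = 18, Q* = 108.
Supply starts at P = 0 (where Qs = 0).
PS = ½(18 − 0)(108) = 972.

Producer surplus = 972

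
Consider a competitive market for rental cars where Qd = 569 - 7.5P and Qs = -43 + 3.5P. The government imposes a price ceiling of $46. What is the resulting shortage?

Shortage = 106

Equilibrium price would be P* = 612/11, so the ceiling at 46 binds.
At P = 46: Qd = 569 − 7.5(46) = 224, Qs = -43 + 3.5(46) = 118.
Shortage = 224 − 118 = 106.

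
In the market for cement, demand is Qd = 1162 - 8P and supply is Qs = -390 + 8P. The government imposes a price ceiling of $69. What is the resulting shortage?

Shortage = 448

Equilibrium price would be P* = 97, so the ceiling at 69 binds.
At P = 69: Qd = 1162 − 8(69) = 610, Qs = -390 + 8(69) = 162.
Shortage = 610 − 162 = 448.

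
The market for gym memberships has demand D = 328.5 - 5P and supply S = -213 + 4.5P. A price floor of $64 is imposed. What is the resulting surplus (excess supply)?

Surplus = 66.5

Equilibrium price would be P* = 57, so the floor at 64 binds.
At P = 64: D = 8.5, S = 75.
Surplus = 75 − 8.5 = 66.5.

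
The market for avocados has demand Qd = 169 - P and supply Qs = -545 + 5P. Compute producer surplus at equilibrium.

Producer surplus = 250

Equilibrium: 169 - P = -545 + 5P gives P* = 119, Q* = 50.
Supply starts at P = 109 (where Qs = 0).
PS = ½(119 − 109)(50) = 250.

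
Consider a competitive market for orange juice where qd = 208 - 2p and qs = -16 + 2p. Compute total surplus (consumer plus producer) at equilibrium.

Equilibrium: 208 - 2p = -16 + 2p gives p* = 56, q* = 96.
Demand choke price: p = 104; supply starts at p = 8.
CS = ½(104 − 56)(96) = 2304; PS = ½(56 − 8)(96) = 2304.

Total surplus = 4608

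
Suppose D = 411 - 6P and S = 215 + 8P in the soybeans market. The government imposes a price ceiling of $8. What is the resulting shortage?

Equilibrium price would be P* = 14, so the ceiling at 8 binds.
At P = 8: D = 411 − 6(8) = 363, S = 215 + 8(8) = 279.
Shortage = 363 − 279 = 84.

Shortage = 84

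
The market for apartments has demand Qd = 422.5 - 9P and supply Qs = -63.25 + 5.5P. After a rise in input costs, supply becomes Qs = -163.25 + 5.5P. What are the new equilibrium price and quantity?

P' = 2343/58, Q' = 1709/29

Original equilibrium: P* = 33.5, Q* = 121.
New equilibrium: 422.5 - 9P = -163.25 + 5.5P, so 585.75 = 14.5P and P' = 2343/58; Q' = 422.5 − 9(2343/58) = 1709/29.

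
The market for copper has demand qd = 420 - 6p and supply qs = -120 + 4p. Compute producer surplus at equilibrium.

Equilibrium: 420 - 6p = -120 + 4p gives p* = 54, q* = 96.
Supply starts at p = 30 (where qs = 0).
PS = ½(54 − 30)(96) = 1152.

Producer surplus = 1152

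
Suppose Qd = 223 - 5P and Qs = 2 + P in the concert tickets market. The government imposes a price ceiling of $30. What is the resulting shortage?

Shortage = 41

Equilibrium price would be P* = 221/6, so the ceiling at 30 binds.
At P = 30: Qd = 223 − 5(30) = 73, Qs = 2 + 1(30) = 32.
Shortage = 73 − 32 = 41.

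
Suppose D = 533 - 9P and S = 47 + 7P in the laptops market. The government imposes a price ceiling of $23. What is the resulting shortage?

Shortage = 118

Equilibrium price would be P* = 30.375, so the ceiling at 23 binds.
At P = 23: D = 533 − 9(23) = 326, S = 47 + 7(23) = 208.
Shortage = 326 − 208 = 118.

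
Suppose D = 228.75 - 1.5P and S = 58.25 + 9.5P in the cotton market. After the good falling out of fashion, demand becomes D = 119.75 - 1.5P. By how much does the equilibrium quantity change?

Original equilibrium: P* = 15.5, Q* = 205.5.
New equilibrium: 119.75 - 1.5P = 58.25 + 9.5P, so 61.5 = 11P and P' = 123/22; Q' = 119.75 − 1.5(123/22) = 1225/11.
Change in quantity: 1225/11 − 205.5 = -2071/22.

ΔQ = -2071/22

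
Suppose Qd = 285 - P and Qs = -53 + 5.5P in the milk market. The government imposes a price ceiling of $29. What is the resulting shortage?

Shortage = 149.5

Equilibrium price would be P* = 52, so the ceiling at 29 binds.
At P = 29: Qd = 285 − 1(29) = 256, Qs = -53 + 5.5(29) = 106.5.
Shortage = 256 − 106.5 = 149.5.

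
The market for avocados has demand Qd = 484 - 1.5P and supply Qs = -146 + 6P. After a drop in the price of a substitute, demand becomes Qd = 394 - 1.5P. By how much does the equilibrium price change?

ΔP = -12

Original equilibrium: P* = 84, Q* = 358.
New equilibrium: 394 - 1.5P = -146 + 6P, so 540 = 7.5P and P' = 72; Q' = 394 − 1.5(72) = 286.
Change in price: 72 − 84 = -12.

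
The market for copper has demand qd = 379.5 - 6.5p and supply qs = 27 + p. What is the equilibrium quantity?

q* = 74

Set qd = qs: 379.5 - 6.5p = 27 + p.
352.5 = 7.5p, so p* = 47.
q* = 379.5 − 6.5(47) = 74.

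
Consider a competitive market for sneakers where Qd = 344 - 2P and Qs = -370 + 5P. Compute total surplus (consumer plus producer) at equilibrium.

Total surplus = 6860

Equilibrium: 344 - 2P = -370 + 5P gives P* = 102, Q* = 140.
Demand choke price: P = 172; supply starts at P = 74.
CS = ½(172 − 102)(140) = 4900; PS = ½(102 − 74)(140) = 1960.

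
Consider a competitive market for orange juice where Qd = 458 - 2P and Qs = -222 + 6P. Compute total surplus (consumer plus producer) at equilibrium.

Equilibrium: 458 - 2P = -222 + 6P gives P* = 85, Q* = 288.
Demand choke price: P = 229; supply starts at P = 37.
CS = ½(229 − 85)(288) = 20736; PS = ½(85 − 37)(288) = 6912.

Total surplus = 27648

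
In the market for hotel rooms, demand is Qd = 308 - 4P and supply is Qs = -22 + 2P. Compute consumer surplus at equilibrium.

Consumer surplus = 968

Equilibrium: 308 - 4P = -22 + 2P gives P* = 55, Q* = 88.
Demand choke price (Qd = 0): P = 77.
CS = ½(77 − 55)(88) = 968.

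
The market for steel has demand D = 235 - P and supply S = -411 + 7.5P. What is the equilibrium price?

P* = 76

Set D = S: 235 - P = -411 + 7.5P.
646 = 8.5P, so P* = 76.
Q* = 235 − 1(76) = 159.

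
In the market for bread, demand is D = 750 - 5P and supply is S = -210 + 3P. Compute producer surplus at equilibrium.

Equilibrium: 750 - 5P = -210 + 3P gives P* = 120, Q* = 150.
Supply starts at P = 70 (where S = 0).
PS = ½(120 − 70)(150) = 3750.

Producer surplus = 3750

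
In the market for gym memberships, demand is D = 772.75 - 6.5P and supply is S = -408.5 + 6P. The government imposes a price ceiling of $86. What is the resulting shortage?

Shortage = 106.25

Equilibrium price would be P* = 94.5, so the ceiling at 86 binds.
At P = 86: D = 772.75 − 6.5(86) = 213.75, S = -408.5 + 6(86) = 107.5.
Shortage = 213.75 − 107.5 = 106.25.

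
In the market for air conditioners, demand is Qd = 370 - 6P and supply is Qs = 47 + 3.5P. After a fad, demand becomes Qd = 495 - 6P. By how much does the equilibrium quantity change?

ΔQ = 875/19

Original equilibrium: P* = 34, Q* = 166.
New equilibrium: 495 - 6P = 47 + 3.5P, so 448 = 9.5P and P' = 896/19; Q' = 495 − 6(896/19) = 4029/19.
Change in quantity: 4029/19 − 166 = 875/19.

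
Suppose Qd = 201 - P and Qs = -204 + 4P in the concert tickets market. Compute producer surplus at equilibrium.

Equilibrium: 201 - P = -204 + 4P gives P* = 81, Q* = 120.
Supply starts at P = 51 (where Qs = 0).
PS = ½(81 − 51)(120) = 1800.

Producer surplus = 1800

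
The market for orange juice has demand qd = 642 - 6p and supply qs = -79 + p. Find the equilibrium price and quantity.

Set qd = qs: 642 - 6p = -79 + p.
721 = 7p, so p* = 103.
q* = 642 − 6(103) = 24.

p* = 103, q* = 24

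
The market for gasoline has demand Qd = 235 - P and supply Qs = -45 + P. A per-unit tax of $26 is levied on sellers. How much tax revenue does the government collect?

Tax revenue = 2132

Pre-tax equilibrium: P* = 140, Q* = 95.
Tax on sellers shifts supply to Qs = -45 + 1(P − 26) = -71 + P.
235 - P = -71 + P gives buyer price Pb = 153; sellers receive Ps = 153 − 26 = 127.
New quantity: Q = 235 − 1(153) = 82.
Revenue = 26 × 82 = 2132.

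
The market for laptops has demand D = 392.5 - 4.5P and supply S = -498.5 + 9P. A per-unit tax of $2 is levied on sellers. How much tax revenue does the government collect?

Tax revenue = 179

Pre-tax equilibrium: P* = 66, Q* = 95.5.
Tax on sellers shifts supply to S = -498.5 + 9(P − 2) = -516.5 + 9P.
392.5 - 4.5P = -516.5 + 9P gives buyer price Pb = 202/3; sellers receive Ps = 202/3 − 2 = 196/3.
New quantity: Q = 392.5 − 4.5(202/3) = 89.5.
Revenue = 2 × 89.5 = 179.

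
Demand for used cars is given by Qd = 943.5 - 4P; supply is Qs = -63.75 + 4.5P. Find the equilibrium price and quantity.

Set Qd = Qs: 943.5 - 4P = -63.75 + 4.5P.
1007.25 = 8.5P, so P* = 118.5.
Q* = 943.5 − 4(118.5) = 469.5.

P* = 118.5, Q* = 469.5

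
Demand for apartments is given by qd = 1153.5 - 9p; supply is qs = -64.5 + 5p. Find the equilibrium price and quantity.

p* = 87, q* = 370.5

Set qd = qs: 1153.5 - 9p = -64.5 + 5p.
1218 = 14p, so p* = 87.
q* = 1153.5 − 9(87) = 370.5.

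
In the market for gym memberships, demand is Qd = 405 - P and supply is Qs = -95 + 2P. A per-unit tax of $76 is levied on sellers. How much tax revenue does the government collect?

Pre-tax equilibrium: P* = 500/3, Q* = 715/3.
Tax on sellers shifts supply to Qs = -95 + 2(P − 76) = -247 + 2P.
405 - P = -247 + 2P gives buyer price Pb = 652/3; sellers receive Ps = 652/3 − 76 = 424/3.
New quantity: Q = 405 − 1(652/3) = 563/3.
Revenue = 76 × 563/3 = 42788/3.

Tax revenue = 42788/3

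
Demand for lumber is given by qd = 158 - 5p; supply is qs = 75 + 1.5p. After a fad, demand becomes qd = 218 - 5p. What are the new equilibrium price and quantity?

p' = 22, q' = 108

Original equilibrium: p* = 166/13, q* = 1224/13.
New equilibrium: 218 - 5p = 75 + 1.5p, so 143 = 6.5p and p' = 22; q' = 218 − 5(22) = 108.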